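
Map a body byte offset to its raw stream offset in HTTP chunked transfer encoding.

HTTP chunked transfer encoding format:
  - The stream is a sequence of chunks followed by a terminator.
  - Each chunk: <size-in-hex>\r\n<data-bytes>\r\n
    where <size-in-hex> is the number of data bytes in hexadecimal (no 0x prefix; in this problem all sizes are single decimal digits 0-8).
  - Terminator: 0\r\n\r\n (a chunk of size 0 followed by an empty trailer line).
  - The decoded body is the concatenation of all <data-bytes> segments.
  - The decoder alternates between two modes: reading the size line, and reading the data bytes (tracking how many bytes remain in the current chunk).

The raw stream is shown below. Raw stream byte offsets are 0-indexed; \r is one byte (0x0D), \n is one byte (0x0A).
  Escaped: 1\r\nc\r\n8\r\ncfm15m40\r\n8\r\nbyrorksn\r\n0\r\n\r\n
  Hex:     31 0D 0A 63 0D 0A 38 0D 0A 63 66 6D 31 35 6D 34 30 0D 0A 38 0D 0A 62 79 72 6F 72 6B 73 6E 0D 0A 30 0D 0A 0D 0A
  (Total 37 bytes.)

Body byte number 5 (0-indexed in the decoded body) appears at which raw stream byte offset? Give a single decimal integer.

Answer: 13

Derivation:
Chunk 1: stream[0..1]='1' size=0x1=1, data at stream[3..4]='c' -> body[0..1], body so far='c'
Chunk 2: stream[6..7]='8' size=0x8=8, data at stream[9..17]='cfm15m40' -> body[1..9], body so far='ccfm15m40'
Chunk 3: stream[19..20]='8' size=0x8=8, data at stream[22..30]='byrorksn' -> body[9..17], body so far='ccfm15m40byrorksn'
Chunk 4: stream[32..33]='0' size=0 (terminator). Final body='ccfm15m40byrorksn' (17 bytes)
Body byte 5 at stream offset 13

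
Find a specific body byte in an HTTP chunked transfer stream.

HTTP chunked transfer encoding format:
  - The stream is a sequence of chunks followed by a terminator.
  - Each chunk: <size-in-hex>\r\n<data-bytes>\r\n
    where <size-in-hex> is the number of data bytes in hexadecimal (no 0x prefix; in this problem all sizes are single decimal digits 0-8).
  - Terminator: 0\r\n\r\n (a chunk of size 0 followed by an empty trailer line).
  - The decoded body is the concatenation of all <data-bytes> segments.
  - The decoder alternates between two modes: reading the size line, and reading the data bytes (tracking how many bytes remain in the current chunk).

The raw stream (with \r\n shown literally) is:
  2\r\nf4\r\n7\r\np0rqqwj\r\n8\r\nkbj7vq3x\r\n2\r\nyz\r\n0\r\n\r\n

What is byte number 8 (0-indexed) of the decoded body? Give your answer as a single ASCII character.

Answer: j

Derivation:
Chunk 1: stream[0..1]='2' size=0x2=2, data at stream[3..5]='f4' -> body[0..2], body so far='f4'
Chunk 2: stream[7..8]='7' size=0x7=7, data at stream[10..17]='p0rqqwj' -> body[2..9], body so far='f4p0rqqwj'
Chunk 3: stream[19..20]='8' size=0x8=8, data at stream[22..30]='kbj7vq3x' -> body[9..17], body so far='f4p0rqqwjkbj7vq3x'
Chunk 4: stream[32..33]='2' size=0x2=2, data at stream[35..37]='yz' -> body[17..19], body so far='f4p0rqqwjkbj7vq3xyz'
Chunk 5: stream[39..40]='0' size=0 (terminator). Final body='f4p0rqqwjkbj7vq3xyz' (19 bytes)
Body byte 8 = 'j'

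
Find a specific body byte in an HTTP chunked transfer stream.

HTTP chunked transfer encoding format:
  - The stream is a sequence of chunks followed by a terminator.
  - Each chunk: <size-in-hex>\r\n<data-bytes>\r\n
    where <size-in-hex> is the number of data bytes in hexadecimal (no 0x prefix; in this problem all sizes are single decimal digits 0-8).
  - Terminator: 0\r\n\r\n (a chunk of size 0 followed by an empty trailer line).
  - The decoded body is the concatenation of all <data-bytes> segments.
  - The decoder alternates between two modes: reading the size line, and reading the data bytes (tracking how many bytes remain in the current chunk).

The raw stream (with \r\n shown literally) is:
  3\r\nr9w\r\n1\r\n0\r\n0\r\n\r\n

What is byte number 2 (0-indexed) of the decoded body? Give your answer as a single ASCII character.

Chunk 1: stream[0..1]='3' size=0x3=3, data at stream[3..6]='r9w' -> body[0..3], body so far='r9w'
Chunk 2: stream[8..9]='1' size=0x1=1, data at stream[11..12]='0' -> body[3..4], body so far='r9w0'
Chunk 3: stream[14..15]='0' size=0 (terminator). Final body='r9w0' (4 bytes)
Body byte 2 = 'w'

Answer: w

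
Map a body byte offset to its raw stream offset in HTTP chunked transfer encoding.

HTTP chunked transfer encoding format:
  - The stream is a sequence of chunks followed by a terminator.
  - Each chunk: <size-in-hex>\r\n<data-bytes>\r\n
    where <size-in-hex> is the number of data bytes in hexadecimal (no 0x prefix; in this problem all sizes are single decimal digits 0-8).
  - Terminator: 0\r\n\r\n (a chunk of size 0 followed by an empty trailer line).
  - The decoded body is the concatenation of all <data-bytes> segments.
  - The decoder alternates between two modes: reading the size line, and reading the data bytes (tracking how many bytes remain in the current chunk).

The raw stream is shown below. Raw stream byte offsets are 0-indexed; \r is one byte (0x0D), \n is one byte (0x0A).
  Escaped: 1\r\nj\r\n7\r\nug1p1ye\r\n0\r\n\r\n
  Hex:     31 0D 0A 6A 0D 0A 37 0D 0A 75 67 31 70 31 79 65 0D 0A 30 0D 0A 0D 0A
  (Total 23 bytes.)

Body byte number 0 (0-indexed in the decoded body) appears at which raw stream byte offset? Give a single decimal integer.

Chunk 1: stream[0..1]='1' size=0x1=1, data at stream[3..4]='j' -> body[0..1], body so far='j'
Chunk 2: stream[6..7]='7' size=0x7=7, data at stream[9..16]='ug1p1ye' -> body[1..8], body so far='jug1p1ye'
Chunk 3: stream[18..19]='0' size=0 (terminator). Final body='jug1p1ye' (8 bytes)
Body byte 0 at stream offset 3

Answer: 3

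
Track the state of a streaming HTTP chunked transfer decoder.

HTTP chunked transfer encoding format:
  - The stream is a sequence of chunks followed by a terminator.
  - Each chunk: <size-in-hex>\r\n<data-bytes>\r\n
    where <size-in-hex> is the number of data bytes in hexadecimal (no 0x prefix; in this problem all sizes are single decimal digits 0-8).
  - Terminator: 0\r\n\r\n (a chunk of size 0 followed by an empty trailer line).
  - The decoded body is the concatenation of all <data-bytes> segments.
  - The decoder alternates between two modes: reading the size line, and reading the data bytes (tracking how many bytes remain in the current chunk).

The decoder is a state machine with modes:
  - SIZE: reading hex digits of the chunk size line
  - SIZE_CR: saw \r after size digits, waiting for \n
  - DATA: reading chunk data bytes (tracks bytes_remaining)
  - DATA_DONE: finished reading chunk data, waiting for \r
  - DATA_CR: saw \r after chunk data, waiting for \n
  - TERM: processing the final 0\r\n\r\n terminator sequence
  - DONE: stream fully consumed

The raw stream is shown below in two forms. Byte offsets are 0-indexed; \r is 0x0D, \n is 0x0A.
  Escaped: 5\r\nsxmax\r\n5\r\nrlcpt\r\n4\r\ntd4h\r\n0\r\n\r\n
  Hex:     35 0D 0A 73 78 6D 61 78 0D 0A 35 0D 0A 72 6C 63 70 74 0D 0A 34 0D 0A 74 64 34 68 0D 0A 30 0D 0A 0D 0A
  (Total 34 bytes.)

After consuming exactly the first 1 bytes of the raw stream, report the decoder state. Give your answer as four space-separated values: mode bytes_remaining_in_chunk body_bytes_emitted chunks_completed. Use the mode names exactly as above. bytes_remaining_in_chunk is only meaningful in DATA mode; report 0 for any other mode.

Answer: SIZE 0 0 0

Derivation:
Byte 0 = '5': mode=SIZE remaining=0 emitted=0 chunks_done=0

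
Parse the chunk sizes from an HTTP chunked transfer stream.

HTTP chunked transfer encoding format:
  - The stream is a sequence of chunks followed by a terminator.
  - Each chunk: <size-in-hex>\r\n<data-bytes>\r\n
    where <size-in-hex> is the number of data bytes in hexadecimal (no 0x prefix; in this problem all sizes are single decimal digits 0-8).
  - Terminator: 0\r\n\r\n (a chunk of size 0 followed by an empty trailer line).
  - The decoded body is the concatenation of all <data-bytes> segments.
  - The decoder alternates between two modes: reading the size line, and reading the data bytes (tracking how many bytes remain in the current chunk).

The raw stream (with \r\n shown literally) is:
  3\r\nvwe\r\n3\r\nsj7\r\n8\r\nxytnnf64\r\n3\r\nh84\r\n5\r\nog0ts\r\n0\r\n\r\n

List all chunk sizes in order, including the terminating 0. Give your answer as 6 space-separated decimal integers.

Chunk 1: stream[0..1]='3' size=0x3=3, data at stream[3..6]='vwe' -> body[0..3], body so far='vwe'
Chunk 2: stream[8..9]='3' size=0x3=3, data at stream[11..14]='sj7' -> body[3..6], body so far='vwesj7'
Chunk 3: stream[16..17]='8' size=0x8=8, data at stream[19..27]='xytnnf64' -> body[6..14], body so far='vwesj7xytnnf64'
Chunk 4: stream[29..30]='3' size=0x3=3, data at stream[32..35]='h84' -> body[14..17], body so far='vwesj7xytnnf64h84'
Chunk 5: stream[37..38]='5' size=0x5=5, data at stream[40..45]='og0ts' -> body[17..22], body so far='vwesj7xytnnf64h84og0ts'
Chunk 6: stream[47..48]='0' size=0 (terminator). Final body='vwesj7xytnnf64h84og0ts' (22 bytes)

Answer: 3 3 8 3 5 0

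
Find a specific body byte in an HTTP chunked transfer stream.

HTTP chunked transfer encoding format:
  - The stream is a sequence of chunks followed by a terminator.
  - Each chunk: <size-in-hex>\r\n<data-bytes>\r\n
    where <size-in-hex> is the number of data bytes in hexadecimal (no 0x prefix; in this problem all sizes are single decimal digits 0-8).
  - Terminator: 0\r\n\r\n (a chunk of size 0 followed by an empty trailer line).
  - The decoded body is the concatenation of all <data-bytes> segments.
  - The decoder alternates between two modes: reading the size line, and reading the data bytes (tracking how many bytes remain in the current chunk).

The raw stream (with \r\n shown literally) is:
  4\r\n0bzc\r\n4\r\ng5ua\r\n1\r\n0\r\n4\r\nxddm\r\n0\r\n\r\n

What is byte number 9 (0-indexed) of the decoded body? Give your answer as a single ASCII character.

Answer: x

Derivation:
Chunk 1: stream[0..1]='4' size=0x4=4, data at stream[3..7]='0bzc' -> body[0..4], body so far='0bzc'
Chunk 2: stream[9..10]='4' size=0x4=4, data at stream[12..16]='g5ua' -> body[4..8], body so far='0bzcg5ua'
Chunk 3: stream[18..19]='1' size=0x1=1, data at stream[21..22]='0' -> body[8..9], body so far='0bzcg5ua0'
Chunk 4: stream[24..25]='4' size=0x4=4, data at stream[27..31]='xddm' -> body[9..13], body so far='0bzcg5ua0xddm'
Chunk 5: stream[33..34]='0' size=0 (terminator). Final body='0bzcg5ua0xddm' (13 bytes)
Body byte 9 = 'x'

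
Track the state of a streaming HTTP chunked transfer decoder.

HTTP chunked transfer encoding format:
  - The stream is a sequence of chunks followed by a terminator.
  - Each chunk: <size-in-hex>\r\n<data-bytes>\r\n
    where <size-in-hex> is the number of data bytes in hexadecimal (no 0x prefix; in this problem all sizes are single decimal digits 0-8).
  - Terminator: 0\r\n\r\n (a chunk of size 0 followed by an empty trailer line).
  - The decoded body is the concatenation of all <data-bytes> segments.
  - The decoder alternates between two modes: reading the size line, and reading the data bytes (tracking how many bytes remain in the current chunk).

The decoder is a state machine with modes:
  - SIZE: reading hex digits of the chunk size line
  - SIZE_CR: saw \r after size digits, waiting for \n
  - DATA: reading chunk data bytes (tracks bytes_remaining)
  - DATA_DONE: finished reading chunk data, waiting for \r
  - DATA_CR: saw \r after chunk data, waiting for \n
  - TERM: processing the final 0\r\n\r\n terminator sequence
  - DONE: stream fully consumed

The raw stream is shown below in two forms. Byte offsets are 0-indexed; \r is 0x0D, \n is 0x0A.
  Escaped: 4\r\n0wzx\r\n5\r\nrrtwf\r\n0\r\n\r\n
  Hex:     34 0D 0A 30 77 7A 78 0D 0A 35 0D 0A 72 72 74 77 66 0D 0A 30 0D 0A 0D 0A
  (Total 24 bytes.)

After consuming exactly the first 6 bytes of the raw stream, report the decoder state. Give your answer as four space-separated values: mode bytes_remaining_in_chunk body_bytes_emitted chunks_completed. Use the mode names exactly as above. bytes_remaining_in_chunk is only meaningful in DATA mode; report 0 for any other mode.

Byte 0 = '4': mode=SIZE remaining=0 emitted=0 chunks_done=0
Byte 1 = 0x0D: mode=SIZE_CR remaining=0 emitted=0 chunks_done=0
Byte 2 = 0x0A: mode=DATA remaining=4 emitted=0 chunks_done=0
Byte 3 = '0': mode=DATA remaining=3 emitted=1 chunks_done=0
Byte 4 = 'w': mode=DATA remaining=2 emitted=2 chunks_done=0
Byte 5 = 'z': mode=DATA remaining=1 emitted=3 chunks_done=0

Answer: DATA 1 3 0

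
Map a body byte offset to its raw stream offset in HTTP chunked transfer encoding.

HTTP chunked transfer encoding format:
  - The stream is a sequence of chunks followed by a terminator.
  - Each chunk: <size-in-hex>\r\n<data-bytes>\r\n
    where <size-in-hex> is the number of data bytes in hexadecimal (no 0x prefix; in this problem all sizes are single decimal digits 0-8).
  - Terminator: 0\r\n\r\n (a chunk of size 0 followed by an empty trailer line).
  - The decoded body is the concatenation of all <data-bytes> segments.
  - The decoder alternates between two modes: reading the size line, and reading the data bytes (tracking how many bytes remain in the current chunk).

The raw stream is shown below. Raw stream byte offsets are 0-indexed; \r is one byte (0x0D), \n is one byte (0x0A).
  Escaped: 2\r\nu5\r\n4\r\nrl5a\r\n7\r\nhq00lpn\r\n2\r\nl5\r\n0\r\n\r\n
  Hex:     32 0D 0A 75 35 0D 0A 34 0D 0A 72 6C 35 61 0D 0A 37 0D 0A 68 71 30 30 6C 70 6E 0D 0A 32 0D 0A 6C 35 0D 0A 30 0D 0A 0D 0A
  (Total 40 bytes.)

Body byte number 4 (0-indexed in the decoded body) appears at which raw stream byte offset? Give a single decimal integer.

Chunk 1: stream[0..1]='2' size=0x2=2, data at stream[3..5]='u5' -> body[0..2], body so far='u5'
Chunk 2: stream[7..8]='4' size=0x4=4, data at stream[10..14]='rl5a' -> body[2..6], body so far='u5rl5a'
Chunk 3: stream[16..17]='7' size=0x7=7, data at stream[19..26]='hq00lpn' -> body[6..13], body so far='u5rl5ahq00lpn'
Chunk 4: stream[28..29]='2' size=0x2=2, data at stream[31..33]='l5' -> body[13..15], body so far='u5rl5ahq00lpnl5'
Chunk 5: stream[35..36]='0' size=0 (terminator). Final body='u5rl5ahq00lpnl5' (15 bytes)
Body byte 4 at stream offset 12

Answer: 12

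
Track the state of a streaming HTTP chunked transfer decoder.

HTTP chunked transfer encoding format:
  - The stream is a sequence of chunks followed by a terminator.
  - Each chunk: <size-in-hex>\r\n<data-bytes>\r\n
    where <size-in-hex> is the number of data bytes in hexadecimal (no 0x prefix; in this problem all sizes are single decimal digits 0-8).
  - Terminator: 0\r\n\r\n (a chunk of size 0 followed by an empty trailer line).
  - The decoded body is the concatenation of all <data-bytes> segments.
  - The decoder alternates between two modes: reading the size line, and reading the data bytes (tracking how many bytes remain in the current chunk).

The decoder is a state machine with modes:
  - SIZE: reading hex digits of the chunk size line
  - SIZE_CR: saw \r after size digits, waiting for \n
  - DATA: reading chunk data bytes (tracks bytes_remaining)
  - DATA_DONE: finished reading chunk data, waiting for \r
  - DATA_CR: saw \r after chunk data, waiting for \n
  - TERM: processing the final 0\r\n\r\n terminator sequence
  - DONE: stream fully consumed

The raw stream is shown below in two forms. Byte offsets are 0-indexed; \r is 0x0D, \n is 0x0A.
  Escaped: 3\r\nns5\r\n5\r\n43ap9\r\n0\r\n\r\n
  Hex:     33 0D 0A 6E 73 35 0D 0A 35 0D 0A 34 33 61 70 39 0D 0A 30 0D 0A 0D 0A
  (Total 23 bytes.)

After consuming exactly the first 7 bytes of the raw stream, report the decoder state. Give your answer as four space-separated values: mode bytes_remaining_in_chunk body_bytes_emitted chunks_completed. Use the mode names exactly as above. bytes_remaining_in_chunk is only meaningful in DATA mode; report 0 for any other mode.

Byte 0 = '3': mode=SIZE remaining=0 emitted=0 chunks_done=0
Byte 1 = 0x0D: mode=SIZE_CR remaining=0 emitted=0 chunks_done=0
Byte 2 = 0x0A: mode=DATA remaining=3 emitted=0 chunks_done=0
Byte 3 = 'n': mode=DATA remaining=2 emitted=1 chunks_done=0
Byte 4 = 's': mode=DATA remaining=1 emitted=2 chunks_done=0
Byte 5 = '5': mode=DATA_DONE remaining=0 emitted=3 chunks_done=0
Byte 6 = 0x0D: mode=DATA_CR remaining=0 emitted=3 chunks_done=0

Answer: DATA_CR 0 3 0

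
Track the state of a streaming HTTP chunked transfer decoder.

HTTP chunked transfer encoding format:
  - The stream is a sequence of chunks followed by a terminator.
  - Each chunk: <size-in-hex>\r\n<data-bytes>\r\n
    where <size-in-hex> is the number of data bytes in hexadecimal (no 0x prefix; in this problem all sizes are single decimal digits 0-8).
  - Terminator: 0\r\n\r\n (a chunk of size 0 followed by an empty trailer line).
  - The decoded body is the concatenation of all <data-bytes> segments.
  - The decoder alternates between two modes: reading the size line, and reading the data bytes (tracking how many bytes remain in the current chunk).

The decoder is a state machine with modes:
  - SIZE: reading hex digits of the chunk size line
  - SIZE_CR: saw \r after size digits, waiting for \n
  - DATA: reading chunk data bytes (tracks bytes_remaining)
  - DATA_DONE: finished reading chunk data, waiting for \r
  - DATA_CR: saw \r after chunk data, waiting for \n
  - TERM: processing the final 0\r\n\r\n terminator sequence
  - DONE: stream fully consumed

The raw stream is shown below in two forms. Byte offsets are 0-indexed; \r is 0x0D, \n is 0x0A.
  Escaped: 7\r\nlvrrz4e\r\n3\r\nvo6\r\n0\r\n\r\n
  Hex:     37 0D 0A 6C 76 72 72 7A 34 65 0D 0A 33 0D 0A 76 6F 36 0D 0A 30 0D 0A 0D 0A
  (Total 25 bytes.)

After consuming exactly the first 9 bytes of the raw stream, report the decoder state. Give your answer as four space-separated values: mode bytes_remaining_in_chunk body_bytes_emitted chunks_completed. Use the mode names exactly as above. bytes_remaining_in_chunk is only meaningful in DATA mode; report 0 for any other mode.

Byte 0 = '7': mode=SIZE remaining=0 emitted=0 chunks_done=0
Byte 1 = 0x0D: mode=SIZE_CR remaining=0 emitted=0 chunks_done=0
Byte 2 = 0x0A: mode=DATA remaining=7 emitted=0 chunks_done=0
Byte 3 = 'l': mode=DATA remaining=6 emitted=1 chunks_done=0
Byte 4 = 'v': mode=DATA remaining=5 emitted=2 chunks_done=0
Byte 5 = 'r': mode=DATA remaining=4 emitted=3 chunks_done=0
Byte 6 = 'r': mode=DATA remaining=3 emitted=4 chunks_done=0
Byte 7 = 'z': mode=DATA remaining=2 emitted=5 chunks_done=0
Byte 8 = '4': mode=DATA remaining=1 emitted=6 chunks_done=0

Answer: DATA 1 6 0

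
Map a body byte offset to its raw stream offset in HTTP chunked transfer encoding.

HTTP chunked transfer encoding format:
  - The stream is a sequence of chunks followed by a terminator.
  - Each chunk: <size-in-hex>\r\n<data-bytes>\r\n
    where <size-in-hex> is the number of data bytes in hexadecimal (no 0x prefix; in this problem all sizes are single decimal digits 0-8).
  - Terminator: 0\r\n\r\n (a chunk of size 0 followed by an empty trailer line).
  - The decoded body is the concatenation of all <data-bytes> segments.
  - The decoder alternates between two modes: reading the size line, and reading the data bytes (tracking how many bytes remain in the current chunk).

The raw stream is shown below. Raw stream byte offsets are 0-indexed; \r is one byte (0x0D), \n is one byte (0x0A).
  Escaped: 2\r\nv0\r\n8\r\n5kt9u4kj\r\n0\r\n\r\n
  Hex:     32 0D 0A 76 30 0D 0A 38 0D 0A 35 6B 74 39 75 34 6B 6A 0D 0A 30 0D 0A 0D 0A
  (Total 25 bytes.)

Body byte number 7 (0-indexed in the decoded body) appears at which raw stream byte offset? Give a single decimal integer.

Answer: 15

Derivation:
Chunk 1: stream[0..1]='2' size=0x2=2, data at stream[3..5]='v0' -> body[0..2], body so far='v0'
Chunk 2: stream[7..8]='8' size=0x8=8, data at stream[10..18]='5kt9u4kj' -> body[2..10], body so far='v05kt9u4kj'
Chunk 3: stream[20..21]='0' size=0 (terminator). Final body='v05kt9u4kj' (10 bytes)
Body byte 7 at stream offset 15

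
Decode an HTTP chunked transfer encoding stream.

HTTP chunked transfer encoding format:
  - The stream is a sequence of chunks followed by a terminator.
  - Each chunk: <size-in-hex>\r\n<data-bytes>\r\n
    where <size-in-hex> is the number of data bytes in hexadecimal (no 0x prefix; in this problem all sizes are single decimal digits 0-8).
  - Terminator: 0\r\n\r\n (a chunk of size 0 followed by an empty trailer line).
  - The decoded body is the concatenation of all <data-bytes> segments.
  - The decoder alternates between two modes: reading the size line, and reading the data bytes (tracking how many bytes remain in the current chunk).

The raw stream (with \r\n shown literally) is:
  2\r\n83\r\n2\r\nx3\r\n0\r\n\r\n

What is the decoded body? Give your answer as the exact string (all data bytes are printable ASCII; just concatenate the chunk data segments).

Chunk 1: stream[0..1]='2' size=0x2=2, data at stream[3..5]='83' -> body[0..2], body so far='83'
Chunk 2: stream[7..8]='2' size=0x2=2, data at stream[10..12]='x3' -> body[2..4], body so far='83x3'
Chunk 3: stream[14..15]='0' size=0 (terminator). Final body='83x3' (4 bytes)

Answer: 83x3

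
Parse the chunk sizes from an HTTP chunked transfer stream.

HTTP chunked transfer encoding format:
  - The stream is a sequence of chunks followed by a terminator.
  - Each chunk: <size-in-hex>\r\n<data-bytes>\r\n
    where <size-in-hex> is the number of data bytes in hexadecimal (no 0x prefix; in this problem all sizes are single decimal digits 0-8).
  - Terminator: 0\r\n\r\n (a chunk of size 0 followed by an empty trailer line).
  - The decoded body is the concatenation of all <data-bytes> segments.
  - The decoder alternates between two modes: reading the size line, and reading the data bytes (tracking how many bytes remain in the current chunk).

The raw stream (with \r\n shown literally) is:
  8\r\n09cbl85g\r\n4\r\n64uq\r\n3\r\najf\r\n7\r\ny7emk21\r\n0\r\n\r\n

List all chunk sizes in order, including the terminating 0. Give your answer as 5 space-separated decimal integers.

Chunk 1: stream[0..1]='8' size=0x8=8, data at stream[3..11]='09cbl85g' -> body[0..8], body so far='09cbl85g'
Chunk 2: stream[13..14]='4' size=0x4=4, data at stream[16..20]='64uq' -> body[8..12], body so far='09cbl85g64uq'
Chunk 3: stream[22..23]='3' size=0x3=3, data at stream[25..28]='ajf' -> body[12..15], body so far='09cbl85g64uqajf'
Chunk 4: stream[30..31]='7' size=0x7=7, data at stream[33..40]='y7emk21' -> body[15..22], body so far='09cbl85g64uqajfy7emk21'
Chunk 5: stream[42..43]='0' size=0 (terminator). Final body='09cbl85g64uqajfy7emk21' (22 bytes)

Answer: 8 4 3 7 0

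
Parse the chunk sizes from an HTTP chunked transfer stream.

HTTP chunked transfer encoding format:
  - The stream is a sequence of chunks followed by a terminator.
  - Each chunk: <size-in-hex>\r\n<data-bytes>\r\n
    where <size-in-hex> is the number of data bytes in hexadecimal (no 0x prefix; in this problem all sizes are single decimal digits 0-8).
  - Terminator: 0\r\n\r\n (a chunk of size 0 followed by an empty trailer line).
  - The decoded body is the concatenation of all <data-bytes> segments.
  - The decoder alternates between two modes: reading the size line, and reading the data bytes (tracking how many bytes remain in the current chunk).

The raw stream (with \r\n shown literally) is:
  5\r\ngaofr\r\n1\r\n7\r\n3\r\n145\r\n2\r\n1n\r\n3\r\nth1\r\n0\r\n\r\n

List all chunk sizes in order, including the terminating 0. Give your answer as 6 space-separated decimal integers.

Answer: 5 1 3 2 3 0

Derivation:
Chunk 1: stream[0..1]='5' size=0x5=5, data at stream[3..8]='gaofr' -> body[0..5], body so far='gaofr'
Chunk 2: stream[10..11]='1' size=0x1=1, data at stream[13..14]='7' -> body[5..6], body so far='gaofr7'
Chunk 3: stream[16..17]='3' size=0x3=3, data at stream[19..22]='145' -> body[6..9], body so far='gaofr7145'
Chunk 4: stream[24..25]='2' size=0x2=2, data at stream[27..29]='1n' -> body[9..11], body so far='gaofr71451n'
Chunk 5: stream[31..32]='3' size=0x3=3, data at stream[34..37]='th1' -> body[11..14], body so far='gaofr71451nth1'
Chunk 6: stream[39..40]='0' size=0 (terminator). Final body='gaofr71451nth1' (14 bytes)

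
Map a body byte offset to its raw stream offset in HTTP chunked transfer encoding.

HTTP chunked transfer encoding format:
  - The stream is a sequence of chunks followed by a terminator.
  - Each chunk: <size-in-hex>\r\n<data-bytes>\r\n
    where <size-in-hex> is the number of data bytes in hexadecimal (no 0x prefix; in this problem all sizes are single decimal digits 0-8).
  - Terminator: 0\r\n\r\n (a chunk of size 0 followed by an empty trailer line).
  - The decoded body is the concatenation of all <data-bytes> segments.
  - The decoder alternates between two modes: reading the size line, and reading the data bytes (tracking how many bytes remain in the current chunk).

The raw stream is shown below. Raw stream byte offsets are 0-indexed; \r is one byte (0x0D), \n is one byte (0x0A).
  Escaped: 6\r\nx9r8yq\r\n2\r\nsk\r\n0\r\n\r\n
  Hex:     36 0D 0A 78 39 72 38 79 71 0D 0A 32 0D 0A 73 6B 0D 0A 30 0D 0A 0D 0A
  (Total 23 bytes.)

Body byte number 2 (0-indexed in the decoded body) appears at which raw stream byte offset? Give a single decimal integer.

Answer: 5

Derivation:
Chunk 1: stream[0..1]='6' size=0x6=6, data at stream[3..9]='x9r8yq' -> body[0..6], body so far='x9r8yq'
Chunk 2: stream[11..12]='2' size=0x2=2, data at stream[14..16]='sk' -> body[6..8], body so far='x9r8yqsk'
Chunk 3: stream[18..19]='0' size=0 (terminator). Final body='x9r8yqsk' (8 bytes)
Body byte 2 at stream offset 5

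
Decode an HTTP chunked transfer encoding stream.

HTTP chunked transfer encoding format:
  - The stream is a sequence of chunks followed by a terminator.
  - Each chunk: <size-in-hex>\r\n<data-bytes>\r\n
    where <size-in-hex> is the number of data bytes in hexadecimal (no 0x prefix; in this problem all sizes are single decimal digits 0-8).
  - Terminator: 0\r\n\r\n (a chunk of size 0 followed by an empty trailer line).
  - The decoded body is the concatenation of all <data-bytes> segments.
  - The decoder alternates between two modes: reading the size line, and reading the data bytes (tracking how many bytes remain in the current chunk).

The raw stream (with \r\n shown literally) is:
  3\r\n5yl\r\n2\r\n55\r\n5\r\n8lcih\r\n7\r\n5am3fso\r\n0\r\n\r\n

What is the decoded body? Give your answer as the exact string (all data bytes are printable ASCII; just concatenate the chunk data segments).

Answer: 5yl558lcih5am3fso

Derivation:
Chunk 1: stream[0..1]='3' size=0x3=3, data at stream[3..6]='5yl' -> body[0..3], body so far='5yl'
Chunk 2: stream[8..9]='2' size=0x2=2, data at stream[11..13]='55' -> body[3..5], body so far='5yl55'
Chunk 3: stream[15..16]='5' size=0x5=5, data at stream[18..23]='8lcih' -> body[5..10], body so far='5yl558lcih'
Chunk 4: stream[25..26]='7' size=0x7=7, data at stream[28..35]='5am3fso' -> body[10..17], body so far='5yl558lcih5am3fso'
Chunk 5: stream[37..38]='0' size=0 (terminator). Final body='5yl558lcih5am3fso' (17 bytes)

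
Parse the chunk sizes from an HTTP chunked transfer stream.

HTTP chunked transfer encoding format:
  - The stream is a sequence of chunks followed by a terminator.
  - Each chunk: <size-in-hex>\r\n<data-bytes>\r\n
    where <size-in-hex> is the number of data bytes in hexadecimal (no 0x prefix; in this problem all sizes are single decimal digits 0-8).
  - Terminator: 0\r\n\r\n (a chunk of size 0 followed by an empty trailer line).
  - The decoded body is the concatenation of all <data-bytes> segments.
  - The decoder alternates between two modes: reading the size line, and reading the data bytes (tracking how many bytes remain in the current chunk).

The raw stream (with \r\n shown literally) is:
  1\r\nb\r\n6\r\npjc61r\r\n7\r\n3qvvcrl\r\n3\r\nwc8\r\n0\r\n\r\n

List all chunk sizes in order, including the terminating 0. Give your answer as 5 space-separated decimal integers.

Chunk 1: stream[0..1]='1' size=0x1=1, data at stream[3..4]='b' -> body[0..1], body so far='b'
Chunk 2: stream[6..7]='6' size=0x6=6, data at stream[9..15]='pjc61r' -> body[1..7], body so far='bpjc61r'
Chunk 3: stream[17..18]='7' size=0x7=7, data at stream[20..27]='3qvvcrl' -> body[7..14], body so far='bpjc61r3qvvcrl'
Chunk 4: stream[29..30]='3' size=0x3=3, data at stream[32..35]='wc8' -> body[14..17], body so far='bpjc61r3qvvcrlwc8'
Chunk 5: stream[37..38]='0' size=0 (terminator). Final body='bpjc61r3qvvcrlwc8' (17 bytes)

Answer: 1 6 7 3 0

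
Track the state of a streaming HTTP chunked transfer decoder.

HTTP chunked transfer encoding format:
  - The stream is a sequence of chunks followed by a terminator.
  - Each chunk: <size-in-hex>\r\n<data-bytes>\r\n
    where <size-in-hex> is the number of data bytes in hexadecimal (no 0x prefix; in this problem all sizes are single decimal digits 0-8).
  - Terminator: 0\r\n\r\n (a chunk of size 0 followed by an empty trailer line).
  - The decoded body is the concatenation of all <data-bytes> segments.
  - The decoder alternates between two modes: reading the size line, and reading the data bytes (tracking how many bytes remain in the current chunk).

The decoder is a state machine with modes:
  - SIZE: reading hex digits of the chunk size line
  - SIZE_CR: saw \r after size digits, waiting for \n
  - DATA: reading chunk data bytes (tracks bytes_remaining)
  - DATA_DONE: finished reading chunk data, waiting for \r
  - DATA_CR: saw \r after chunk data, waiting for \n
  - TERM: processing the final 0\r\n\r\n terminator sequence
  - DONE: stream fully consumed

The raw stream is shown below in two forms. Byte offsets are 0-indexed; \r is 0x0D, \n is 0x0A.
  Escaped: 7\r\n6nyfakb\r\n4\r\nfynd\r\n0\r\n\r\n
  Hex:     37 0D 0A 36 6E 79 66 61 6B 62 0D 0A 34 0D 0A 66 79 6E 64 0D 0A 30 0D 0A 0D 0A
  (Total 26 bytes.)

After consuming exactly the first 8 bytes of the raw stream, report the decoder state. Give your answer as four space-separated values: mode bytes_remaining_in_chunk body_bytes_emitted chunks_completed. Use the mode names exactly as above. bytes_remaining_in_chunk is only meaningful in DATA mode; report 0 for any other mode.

Answer: DATA 2 5 0

Derivation:
Byte 0 = '7': mode=SIZE remaining=0 emitted=0 chunks_done=0
Byte 1 = 0x0D: mode=SIZE_CR remaining=0 emitted=0 chunks_done=0
Byte 2 = 0x0A: mode=DATA remaining=7 emitted=0 chunks_done=0
Byte 3 = '6': mode=DATA remaining=6 emitted=1 chunks_done=0
Byte 4 = 'n': mode=DATA remaining=5 emitted=2 chunks_done=0
Byte 5 = 'y': mode=DATA remaining=4 emitted=3 chunks_done=0
Byte 6 = 'f': mode=DATA remaining=3 emitted=4 chunks_done=0
Byte 7 = 'a': mode=DATA remaining=2 emitted=5 chunks_done=0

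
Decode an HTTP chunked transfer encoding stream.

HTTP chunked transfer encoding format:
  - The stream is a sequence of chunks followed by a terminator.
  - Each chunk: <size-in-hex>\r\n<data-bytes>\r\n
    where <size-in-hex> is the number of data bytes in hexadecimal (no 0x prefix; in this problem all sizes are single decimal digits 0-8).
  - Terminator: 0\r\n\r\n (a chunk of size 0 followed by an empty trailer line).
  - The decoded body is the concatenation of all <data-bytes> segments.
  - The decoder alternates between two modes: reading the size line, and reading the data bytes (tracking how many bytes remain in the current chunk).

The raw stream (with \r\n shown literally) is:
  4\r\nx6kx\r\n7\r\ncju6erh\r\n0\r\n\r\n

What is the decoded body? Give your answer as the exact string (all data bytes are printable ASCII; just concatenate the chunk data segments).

Chunk 1: stream[0..1]='4' size=0x4=4, data at stream[3..7]='x6kx' -> body[0..4], body so far='x6kx'
Chunk 2: stream[9..10]='7' size=0x7=7, data at stream[12..19]='cju6erh' -> body[4..11], body so far='x6kxcju6erh'
Chunk 3: stream[21..22]='0' size=0 (terminator). Final body='x6kxcju6erh' (11 bytes)

Answer: x6kxcju6erh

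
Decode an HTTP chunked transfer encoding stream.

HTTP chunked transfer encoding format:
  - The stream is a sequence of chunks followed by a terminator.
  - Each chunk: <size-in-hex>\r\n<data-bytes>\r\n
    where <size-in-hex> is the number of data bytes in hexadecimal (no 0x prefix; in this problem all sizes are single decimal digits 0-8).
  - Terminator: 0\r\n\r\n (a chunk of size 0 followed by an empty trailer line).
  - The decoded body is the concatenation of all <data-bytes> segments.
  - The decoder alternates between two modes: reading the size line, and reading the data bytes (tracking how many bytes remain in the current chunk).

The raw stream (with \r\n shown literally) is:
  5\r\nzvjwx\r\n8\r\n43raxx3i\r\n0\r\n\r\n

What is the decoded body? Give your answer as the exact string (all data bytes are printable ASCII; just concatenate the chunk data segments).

Chunk 1: stream[0..1]='5' size=0x5=5, data at stream[3..8]='zvjwx' -> body[0..5], body so far='zvjwx'
Chunk 2: stream[10..11]='8' size=0x8=8, data at stream[13..21]='43raxx3i' -> body[5..13], body so far='zvjwx43raxx3i'
Chunk 3: stream[23..24]='0' size=0 (terminator). Final body='zvjwx43raxx3i' (13 bytes)

Answer: zvjwx43raxx3i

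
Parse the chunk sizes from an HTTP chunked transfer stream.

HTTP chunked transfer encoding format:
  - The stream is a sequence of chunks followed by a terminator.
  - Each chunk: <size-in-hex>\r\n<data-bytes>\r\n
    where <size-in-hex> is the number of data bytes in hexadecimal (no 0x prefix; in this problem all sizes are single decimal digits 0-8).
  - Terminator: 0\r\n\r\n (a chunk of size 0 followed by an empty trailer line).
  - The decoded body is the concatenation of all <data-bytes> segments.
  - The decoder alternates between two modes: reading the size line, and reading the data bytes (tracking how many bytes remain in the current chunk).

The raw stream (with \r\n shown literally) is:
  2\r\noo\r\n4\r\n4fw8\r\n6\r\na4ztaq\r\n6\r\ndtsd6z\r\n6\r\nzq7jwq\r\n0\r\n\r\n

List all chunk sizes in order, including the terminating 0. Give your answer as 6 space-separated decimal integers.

Answer: 2 4 6 6 6 0

Derivation:
Chunk 1: stream[0..1]='2' size=0x2=2, data at stream[3..5]='oo' -> body[0..2], body so far='oo'
Chunk 2: stream[7..8]='4' size=0x4=4, data at stream[10..14]='4fw8' -> body[2..6], body so far='oo4fw8'
Chunk 3: stream[16..17]='6' size=0x6=6, data at stream[19..25]='a4ztaq' -> body[6..12], body so far='oo4fw8a4ztaq'
Chunk 4: stream[27..28]='6' size=0x6=6, data at stream[30..36]='dtsd6z' -> body[12..18], body so far='oo4fw8a4ztaqdtsd6z'
Chunk 5: stream[38..39]='6' size=0x6=6, data at stream[41..47]='zq7jwq' -> body[18..24], body so far='oo4fw8a4ztaqdtsd6zzq7jwq'
Chunk 6: stream[49..50]='0' size=0 (terminator). Final body='oo4fw8a4ztaqdtsd6zzq7jwq' (24 bytes)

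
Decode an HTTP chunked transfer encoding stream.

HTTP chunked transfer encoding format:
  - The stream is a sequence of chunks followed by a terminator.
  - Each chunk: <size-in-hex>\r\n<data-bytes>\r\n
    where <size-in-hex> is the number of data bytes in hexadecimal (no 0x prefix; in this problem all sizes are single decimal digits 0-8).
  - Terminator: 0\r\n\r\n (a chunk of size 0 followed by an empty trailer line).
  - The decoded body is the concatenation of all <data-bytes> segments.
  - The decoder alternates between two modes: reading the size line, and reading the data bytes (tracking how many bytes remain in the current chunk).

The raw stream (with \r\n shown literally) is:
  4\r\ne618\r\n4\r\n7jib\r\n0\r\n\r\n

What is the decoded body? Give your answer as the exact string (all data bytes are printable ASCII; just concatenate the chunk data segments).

Chunk 1: stream[0..1]='4' size=0x4=4, data at stream[3..7]='e618' -> body[0..4], body so far='e618'
Chunk 2: stream[9..10]='4' size=0x4=4, data at stream[12..16]='7jib' -> body[4..8], body so far='e6187jib'
Chunk 3: stream[18..19]='0' size=0 (terminator). Final body='e6187jib' (8 bytes)

Answer: e6187jib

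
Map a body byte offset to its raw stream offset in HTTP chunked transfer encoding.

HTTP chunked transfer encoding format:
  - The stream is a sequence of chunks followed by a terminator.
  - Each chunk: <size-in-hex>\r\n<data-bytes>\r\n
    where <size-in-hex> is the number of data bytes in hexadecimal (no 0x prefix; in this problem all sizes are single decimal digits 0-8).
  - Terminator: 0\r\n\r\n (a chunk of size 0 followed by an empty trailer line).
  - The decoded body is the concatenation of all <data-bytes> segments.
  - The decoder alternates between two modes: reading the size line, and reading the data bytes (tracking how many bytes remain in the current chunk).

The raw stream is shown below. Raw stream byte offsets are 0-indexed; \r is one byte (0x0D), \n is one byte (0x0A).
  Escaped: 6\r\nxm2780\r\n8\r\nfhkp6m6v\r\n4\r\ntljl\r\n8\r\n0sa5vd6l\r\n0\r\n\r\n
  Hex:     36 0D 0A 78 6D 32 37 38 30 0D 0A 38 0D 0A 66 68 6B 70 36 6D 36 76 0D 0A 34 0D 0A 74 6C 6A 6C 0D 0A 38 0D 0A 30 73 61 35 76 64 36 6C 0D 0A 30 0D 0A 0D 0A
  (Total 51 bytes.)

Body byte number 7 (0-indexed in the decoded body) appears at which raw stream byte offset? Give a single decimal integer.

Chunk 1: stream[0..1]='6' size=0x6=6, data at stream[3..9]='xm2780' -> body[0..6], body so far='xm2780'
Chunk 2: stream[11..12]='8' size=0x8=8, data at stream[14..22]='fhkp6m6v' -> body[6..14], body so far='xm2780fhkp6m6v'
Chunk 3: stream[24..25]='4' size=0x4=4, data at stream[27..31]='tljl' -> body[14..18], body so far='xm2780fhkp6m6vtljl'
Chunk 4: stream[33..34]='8' size=0x8=8, data at stream[36..44]='0sa5vd6l' -> body[18..26], body so far='xm2780fhkp6m6vtljl0sa5vd6l'
Chunk 5: stream[46..47]='0' size=0 (terminator). Final body='xm2780fhkp6m6vtljl0sa5vd6l' (26 bytes)
Body byte 7 at stream offset 15

Answer: 15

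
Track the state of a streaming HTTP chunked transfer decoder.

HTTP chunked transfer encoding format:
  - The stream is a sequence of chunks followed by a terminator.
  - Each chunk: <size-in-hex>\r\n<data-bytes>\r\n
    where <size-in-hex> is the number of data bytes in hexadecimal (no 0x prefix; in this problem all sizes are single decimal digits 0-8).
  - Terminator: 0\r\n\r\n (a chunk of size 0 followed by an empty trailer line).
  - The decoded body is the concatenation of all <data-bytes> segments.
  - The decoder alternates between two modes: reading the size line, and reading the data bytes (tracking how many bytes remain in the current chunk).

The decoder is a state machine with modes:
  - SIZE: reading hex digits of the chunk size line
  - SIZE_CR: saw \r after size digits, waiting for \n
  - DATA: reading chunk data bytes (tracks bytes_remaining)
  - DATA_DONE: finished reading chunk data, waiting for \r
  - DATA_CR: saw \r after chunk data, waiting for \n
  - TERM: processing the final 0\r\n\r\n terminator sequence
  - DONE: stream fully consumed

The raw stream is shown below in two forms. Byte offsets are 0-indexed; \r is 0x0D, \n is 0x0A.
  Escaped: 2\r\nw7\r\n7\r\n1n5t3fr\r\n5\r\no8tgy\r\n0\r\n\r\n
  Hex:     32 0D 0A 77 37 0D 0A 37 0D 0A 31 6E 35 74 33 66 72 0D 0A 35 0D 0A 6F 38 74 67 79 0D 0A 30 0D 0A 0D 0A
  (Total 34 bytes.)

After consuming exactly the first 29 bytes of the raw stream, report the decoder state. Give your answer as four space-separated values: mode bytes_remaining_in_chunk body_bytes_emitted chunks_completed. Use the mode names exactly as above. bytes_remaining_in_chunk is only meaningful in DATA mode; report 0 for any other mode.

Answer: SIZE 0 14 3

Derivation:
Byte 0 = '2': mode=SIZE remaining=0 emitted=0 chunks_done=0
Byte 1 = 0x0D: mode=SIZE_CR remaining=0 emitted=0 chunks_done=0
Byte 2 = 0x0A: mode=DATA remaining=2 emitted=0 chunks_done=0
Byte 3 = 'w': mode=DATA remaining=1 emitted=1 chunks_done=0
Byte 4 = '7': mode=DATA_DONE remaining=0 emitted=2 chunks_done=0
Byte 5 = 0x0D: mode=DATA_CR remaining=0 emitted=2 chunks_done=0
Byte 6 = 0x0A: mode=SIZE remaining=0 emitted=2 chunks_done=1
Byte 7 = '7': mode=SIZE remaining=0 emitted=2 chunks_done=1
Byte 8 = 0x0D: mode=SIZE_CR remaining=0 emitted=2 chunks_done=1
Byte 9 = 0x0A: mode=DATA remaining=7 emitted=2 chunks_done=1
Byte 10 = '1': mode=DATA remaining=6 emitted=3 chunks_done=1
Byte 11 = 'n': mode=DATA remaining=5 emitted=4 chunks_done=1
Byte 12 = '5': mode=DATA remaining=4 emitted=5 chunks_done=1
Byte 13 = 't': mode=DATA remaining=3 emitted=6 chunks_done=1
Byte 14 = '3': mode=DATA remaining=2 emitted=7 chunks_done=1
Byte 15 = 'f': mode=DATA remaining=1 emitted=8 chunks_done=1
Byte 16 = 'r': mode=DATA_DONE remaining=0 emitted=9 chunks_done=1
Byte 17 = 0x0D: mode=DATA_CR remaining=0 emitted=9 chunks_done=1
Byte 18 = 0x0A: mode=SIZE remaining=0 emitted=9 chunks_done=2
Byte 19 = '5': mode=SIZE remaining=0 emitted=9 chunks_done=2
Byte 20 = 0x0D: mode=SIZE_CR remaining=0 emitted=9 chunks_done=2
Byte 21 = 0x0A: mode=DATA remaining=5 emitted=9 chunks_done=2
Byte 22 = 'o': mode=DATA remaining=4 emitted=10 chunks_done=2
Byte 23 = '8': mode=DATA remaining=3 emitted=11 chunks_done=2
Byte 24 = 't': mode=DATA remaining=2 emitted=12 chunks_done=2
Byte 25 = 'g': mode=DATA remaining=1 emitted=13 chunks_done=2
Byte 26 = 'y': mode=DATA_DONE remaining=0 emitted=14 chunks_done=2
Byte 27 = 0x0D: mode=DATA_CR remaining=0 emitted=14 chunks_done=2
Byte 28 = 0x0A: mode=SIZE remaining=0 emitted=14 chunks_done=3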